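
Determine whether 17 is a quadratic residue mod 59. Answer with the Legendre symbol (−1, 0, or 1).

Reciprocity: 17 ≡ 1 and 59 ≡ 3 (mod 4), so (17/59) = +(59/17).
Reduce top mod 17: now compute (8/17).
Pull out 2^3: since 17 ≡ 1 (mod 8), (2/17) = +1, so (2/17)^3 = +1.
Reached (1/17) = 1. Collecting the sign flips along the way, the symbol is +1.

1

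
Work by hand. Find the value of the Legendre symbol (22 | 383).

-1

Euler's criterion: (22/383) ≡ 22^191 (mod 383).
22^2 ≡ 101 (mod 383)
22^4 ≡ 243 (mod 383)
22^8 ≡ 67 (mod 383)
22^16 ≡ 276 (mod 383)
22^32 ≡ 342 (mod 383)
22^64 ≡ 149 (mod 383)
22^128 ≡ 370 (mod 383)
22^191 = 22^(128+32+16+8+4+2+1) ≡ 382 (mod 383).
Result is 382 ≡ −1, so (22/383) = −1.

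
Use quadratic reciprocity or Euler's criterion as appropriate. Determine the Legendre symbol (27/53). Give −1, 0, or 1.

-1

Euler's criterion: (27/53) ≡ 27^26 (mod 53).
27^2 ≡ 40 (mod 53)
27^4 ≡ 10 (mod 53)
27^8 ≡ 47 (mod 53)
27^16 ≡ 36 (mod 53)
27^26 = 27^(16+8+2) ≡ 52 (mod 53).
Result is 52 ≡ −1, so (27/53) = −1.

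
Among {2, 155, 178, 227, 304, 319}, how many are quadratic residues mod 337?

4

(2/337) = +1 → QR.
(155/337) = +1 → QR.
(178/337) = -1 → non-residue.
(227/337) = +1 → QR.
(304/337) = -1 → non-residue.
(319/337) = +1 → QR.
Total quadratic residues among the 6: 4.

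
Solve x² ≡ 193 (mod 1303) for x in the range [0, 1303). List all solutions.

166, 1137

Since 1303 ≡ 3 (mod 4), a square root of 193 is 193^((1303+1)/4) = 193^326 mod 1303.
Repeated squaring: 193^2≡765, 193^4≡178, 193^8≡412, 193^16≡354, 193^32≡228, 193^64≡1167, 193^128≡254, 193^256≡669 (mod 1303).
193^326 = 193^(256+64+4+2) ≡ 166 (mod 1303).
Check: 166² = 27556 ≡ 193 (mod 1303). The two roots are 166 and 1137.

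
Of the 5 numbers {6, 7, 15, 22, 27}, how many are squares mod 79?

(6/79) = -1 → non-residue.
(7/79) = -1 → non-residue.
(15/79) = -1 → non-residue.
(22/79) = +1 → QR.
(27/79) = -1 → non-residue.
Total quadratic residues among the 5: 1.

1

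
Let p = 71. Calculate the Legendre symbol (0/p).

Top reduces to 0: gcd > 1, so the symbol is 0.

0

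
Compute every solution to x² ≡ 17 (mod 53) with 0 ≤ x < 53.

21, 32

53 ≡ 1 (mod 4), so we find a root by search.
Trying successive values, 21² = 441 ≡ 17 (mod 53). The other root is 53 − 21 = 32.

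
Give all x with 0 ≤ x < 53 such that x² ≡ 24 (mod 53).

53 ≡ 1 (mod 4), so we find a root by search.
Trying successive values, 17² = 289 ≡ 24 (mod 53). The other root is 53 − 17 = 36.

17, 36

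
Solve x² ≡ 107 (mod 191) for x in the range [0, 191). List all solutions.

Since 191 ≡ 3 (mod 4), a square root of 107 is 107^((191+1)/4) = 107^48 mod 191.
Repeated squaring: 107^2≡180, 107^4≡121, 107^8≡125, 107^16≡154, 107^32≡32 (mod 191).
107^48 = 107^(32+16) ≡ 153 (mod 191).
Check: 153² = 23409 ≡ 107 (mod 191). The two roots are 38 and 153.

38, 153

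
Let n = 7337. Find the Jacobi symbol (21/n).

-1

Reciprocity: 21 ≡ 1 and 7337 ≡ 1 (mod 4), so (21/7337) = +(7337/21).
Reduce top mod 21: now compute (8/21).
Pull out 2^3: since 21 ≡ 5 (mod 8), (2/21) = -1, so (2/21)^3 = -1.
Reached (1/21) = 1. Collecting the sign flips along the way, the symbol is -1.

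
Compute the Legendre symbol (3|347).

Euler's criterion: (3/347) ≡ 3^173 (mod 347).
3^2 ≡ 9 (mod 347)
3^4 ≡ 81 (mod 347)
3^8 ≡ 315 (mod 347)
3^16 ≡ 330 (mod 347)
3^32 ≡ 289 (mod 347)
3^64 ≡ 241 (mod 347)
3^128 ≡ 132 (mod 347)
3^173 = 3^(128+32+8+4+1) ≡ 1 (mod 347).
Result is 1, so (3/347) = 1.

1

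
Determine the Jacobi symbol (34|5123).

Pull out 2: since 5123 ≡ 3 (mod 8), (2/5123) = -1.
Reciprocity: 17 ≡ 1 and 5123 ≡ 3 (mod 4), so (17/5123) = +(5123/17).
Reduce top mod 17: now compute (6/17).
Pull out 2: since 17 ≡ 1 (mod 8), (2/17) = +1.
Reciprocity: 3 ≡ 3 and 17 ≡ 1 (mod 4), so (3/17) = +(17/3).
Reduce top mod 3: now compute (2/3).
Pull out 2: since 3 ≡ 3 (mod 8), (2/3) = -1.
Reached (1/3) = 1. Collecting the sign flips along the way, the symbol is +1.

1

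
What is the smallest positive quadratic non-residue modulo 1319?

13

(2/1319) = +1, so 2 is a residue.
(3/1319) = +1, so 3 is a residue.
(4/1319) = +1, so 4 is a residue.
(5/1319) = +1, so 5 is a residue.
(6/1319) = +1, so 6 is a residue.
(7/1319) = +1, so 7 is a residue.
(8/1319) = +1, so 8 is a residue.
(9/1319) = +1, so 9 is a residue.
(10/1319) = +1, so 10 is a residue.
(11/1319) = +1, so 11 is a residue.
(12/1319) = +1, so 12 is a residue.
(13/1319) = −1, so 13 is the smallest positive non-residue mod 1319.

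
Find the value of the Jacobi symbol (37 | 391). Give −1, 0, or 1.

1

Reciprocity: 37 ≡ 1 and 391 ≡ 3 (mod 4), so (37/391) = +(391/37).
Reduce top mod 37: now compute (21/37).
Reciprocity: 21 ≡ 1 and 37 ≡ 1 (mod 4), so (21/37) = +(37/21).
Reduce top mod 21: now compute (16/21).
Pull out 2^4: since 21 ≡ 5 (mod 8), (2/21) = -1, so (2/21)^4 = +1.
Reached (1/21) = 1. Collecting the sign flips along the way, the symbol is +1.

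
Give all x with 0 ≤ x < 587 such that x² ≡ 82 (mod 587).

Since 587 ≡ 3 (mod 4), a square root of 82 is 82^((587+1)/4) = 82^147 mod 587.
Repeated squaring: 82^2≡267, 82^4≡262, 82^8≡552, 82^16≡51, 82^32≡253, 82^64≡26, 82^128≡89 (mod 587).
82^147 = 82^(128+16+2+1) ≡ 114 (mod 587).
Check: 114² = 12996 ≡ 82 (mod 587). The two roots are 114 and 473.

114, 473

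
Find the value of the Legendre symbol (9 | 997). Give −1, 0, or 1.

Reciprocity: 9 ≡ 1 and 997 ≡ 1 (mod 4), so (9/997) = +(997/9).
Reduce top mod 9: now compute (7/9).
Reciprocity: 7 ≡ 3 and 9 ≡ 1 (mod 4), so (7/9) = +(9/7).
Reduce top mod 7: now compute (2/7).
Pull out 2: since 7 ≡ 7 (mod 8), (2/7) = +1.
Reached (1/7) = 1. Collecting the sign flips along the way, the symbol is +1.

1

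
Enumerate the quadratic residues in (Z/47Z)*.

Square k = 1,…,23 (k and 47−k give the same square):
1²=1, 2²=4, 3²=9, 4²=16, 5²=25, 6²=36, 7²≡2, 8²≡17, 9²≡34, 10²≡6, 11²≡27, 12²≡3, 13²≡28, 14²≡8, 15²≡37, 16²≡21, 17²≡7, 18²≡42, 19²≡32, 20²≡24, 21²≡18, 22²≡14, 23²≡12 (mod 47).
So the quadratic residues mod 47 are {1, 2, 3, 4, 6, 7, 8, 9, 12, 14, 16, 17, 18, 21, 24, 25, 27, 28, 32, 34, 36, 37, 42}.

1,2,3,4,6,7,8,9,12,14,16,17,18,21,24,25,27,28,32,34,36,37,42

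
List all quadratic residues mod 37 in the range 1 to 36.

1 3 4 7 9 10 11 12 16 21 25 26 27 28 30 33 34 36

Square k = 1,…,18 (k and 37−k give the same square):
1²=1, 2²=4, 3²=9, 4²=16, 5²=25, 6²=36, 7²≡12, 8²≡27, 9²≡7, 10²≡26, 11²≡10, 12²≡33, 13²≡21, 14²≡11, 15²≡3, 16²≡34, 17²≡30, 18²≡28 (mod 37).
So the quadratic residues mod 37 are {1, 3, 4, 7, 9, 10, 11, 12, 16, 21, 25, 26, 27, 28, 30, 33, 34, 36}.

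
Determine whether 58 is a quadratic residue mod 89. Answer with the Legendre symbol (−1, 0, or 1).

Pull out 2: since 89 ≡ 1 (mod 8), (2/89) = +1.
Reciprocity: 29 ≡ 1 and 89 ≡ 1 (mod 4), so (29/89) = +(89/29).
Reduce top mod 29: now compute (2/29).
Pull out 2: since 29 ≡ 5 (mod 8), (2/29) = -1.
Reached (1/29) = 1. Collecting the sign flips along the way, the symbol is -1.

-1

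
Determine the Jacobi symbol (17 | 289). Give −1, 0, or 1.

0

Reciprocity: 17 ≡ 1 and 289 ≡ 1 (mod 4), so (17/289) = +(289/17).
Reduce top mod 17: now compute (0/17).
Top reduces to 0: gcd > 1, so the symbol is 0.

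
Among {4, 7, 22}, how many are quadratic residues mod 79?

2

(4/79) = +1 → QR.
(7/79) = -1 → non-residue.
(22/79) = +1 → QR.
Total quadratic residues among the 3: 2.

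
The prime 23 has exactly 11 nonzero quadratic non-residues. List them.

5,7,10,11,14,15,17,19,20,21,22

Square k = 1,…,11 (k and 23−k give the same square):
1²=1, 2²=4, 3²=9, 4²=16, 5²≡2, 6²≡13, 7²≡3, 8²≡18, 9²≡12, 10²≡8, 11²≡6 (mod 23).
The residues are {1, 2, 3, 4, 6, 8, 9, 12, 13, 16, 18}; the non-residues are the remaining 11 nonzero classes.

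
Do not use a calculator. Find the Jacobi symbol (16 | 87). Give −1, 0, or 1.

1

Pull out 2^4: since 87 ≡ 7 (mod 8), (2/87) = +1, so (2/87)^4 = +1.
Reached (1/87) = 1. Collecting the sign flips along the way, the symbol is +1.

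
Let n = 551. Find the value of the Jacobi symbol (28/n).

Pull out 2^2: since 551 ≡ 7 (mod 8), (2/551) = +1, so (2/551)^2 = +1.
Reciprocity: 7 ≡ 3 and 551 ≡ 3 (mod 4), so (7/551) = −(551/7).
Reduce top mod 7: now compute (5/7).
Reciprocity: 5 ≡ 1 and 7 ≡ 3 (mod 4), so (5/7) = +(7/5).
Reduce top mod 5: now compute (2/5).
Pull out 2: since 5 ≡ 5 (mod 8), (2/5) = -1.
Reached (1/5) = 1. Collecting the sign flips along the way, the symbol is +1.

1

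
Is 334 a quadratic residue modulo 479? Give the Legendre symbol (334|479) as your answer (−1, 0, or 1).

1

Euler's criterion: (334/479) ≡ 334^239 (mod 479).
334^2 ≡ 428 (mod 479)
334^4 ≡ 206 (mod 479)
334^8 ≡ 284 (mod 479)
334^16 ≡ 184 (mod 479)
334^32 ≡ 326 (mod 479)
334^64 ≡ 417 (mod 479)
334^128 ≡ 12 (mod 479)
334^239 = 334^(128+64+32+8+4+2+1) ≡ 1 (mod 479).
Result is 1, so (334/479) = 1.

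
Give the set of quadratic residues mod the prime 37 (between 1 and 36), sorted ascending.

1, 3, 4, 7, 9, 10, 11, 12, 16, 21, 25, 26, 27, 28, 30, 33, 34, 36

Square k = 1,…,18 (k and 37−k give the same square):
1²=1, 2²=4, 3²=9, 4²=16, 5²=25, 6²=36, 7²≡12, 8²≡27, 9²≡7, 10²≡26, 11²≡10, 12²≡33, 13²≡21, 14²≡11, 15²≡3, 16²≡34, 17²≡30, 18²≡28 (mod 37).
So the quadratic residues mod 37 are {1, 3, 4, 7, 9, 10, 11, 12, 16, 21, 25, 26, 27, 28, 30, 33, 34, 36}.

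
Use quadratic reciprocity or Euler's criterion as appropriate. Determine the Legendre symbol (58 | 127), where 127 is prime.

-1

Pull out 2: since 127 ≡ 7 (mod 8), (2/127) = +1.
Reciprocity: 29 ≡ 1 and 127 ≡ 3 (mod 4), so (29/127) = +(127/29).
Reduce top mod 29: now compute (11/29).
Reciprocity: 11 ≡ 3 and 29 ≡ 1 (mod 4), so (11/29) = +(29/11).
Reduce top mod 11: now compute (7/11).
Reciprocity: 7 ≡ 3 and 11 ≡ 3 (mod 4), so (7/11) = −(11/7).
Reduce top mod 7: now compute (4/7).
Pull out 2^2: since 7 ≡ 7 (mod 8), (2/7) = +1, so (2/7)^2 = +1.
Reached (1/7) = 1. Collecting the sign flips along the way, the symbol is -1.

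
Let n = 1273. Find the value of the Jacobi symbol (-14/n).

-1

First reduce: -14 ≡ 1259 (mod 1273).
Reciprocity: 1259 ≡ 3 and 1273 ≡ 1 (mod 4), so (1259/1273) = +(1273/1259).
Reduce top mod 1259: now compute (14/1259).
Pull out 2: since 1259 ≡ 3 (mod 8), (2/1259) = -1.
Reciprocity: 7 ≡ 3 and 1259 ≡ 3 (mod 4), so (7/1259) = −(1259/7).
Reduce top mod 7: now compute (6/7).
Pull out 2: since 7 ≡ 7 (mod 8), (2/7) = +1.
Reciprocity: 3 ≡ 3 and 7 ≡ 3 (mod 4), so (3/7) = −(7/3).
Reduce top mod 3: now compute (1/3).
Reached (1/3) = 1. Collecting the sign flips along the way, the symbol is -1.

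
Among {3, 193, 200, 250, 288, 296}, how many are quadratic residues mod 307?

1

(3/307) = -1 → non-residue.
(193/307) = -1 → non-residue.
(200/307) = -1 → non-residue.
(250/307) = +1 → QR.
(288/307) = -1 → non-residue.
(296/307) = -1 → non-residue.
Total quadratic residues among the 6: 1.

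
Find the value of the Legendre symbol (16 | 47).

1

Euler's criterion: (16/47) ≡ 16^23 (mod 47).
16^2 ≡ 21 (mod 47)
16^4 ≡ 18 (mod 47)
16^8 ≡ 42 (mod 47)
16^16 ≡ 25 (mod 47)
16^23 = 16^(16+4+2+1) ≡ 1 (mod 47).
Result is 1, so (16/47) = 1.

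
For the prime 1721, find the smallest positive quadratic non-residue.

3

(2/1721) = +1, so 2 is a residue.
(3/1721) = −1, so 3 is the smallest positive non-residue mod 1721.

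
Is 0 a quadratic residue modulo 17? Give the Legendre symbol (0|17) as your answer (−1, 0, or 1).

0

Top reduces to 0: gcd > 1, so the symbol is 0.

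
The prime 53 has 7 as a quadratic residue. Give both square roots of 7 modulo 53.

22, 31

53 ≡ 1 (mod 4), so we find a root by search.
Trying successive values, 22² = 484 ≡ 7 (mod 53). The other root is 53 − 22 = 31.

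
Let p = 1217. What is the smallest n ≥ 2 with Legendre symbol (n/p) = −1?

(2/1217) = +1, so 2 is a residue.
(3/1217) = −1, so 3 is the smallest positive non-residue mod 1217.

3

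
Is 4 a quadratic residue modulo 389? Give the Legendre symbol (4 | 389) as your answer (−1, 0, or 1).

Pull out 2^2: since 389 ≡ 5 (mod 8), (2/389) = -1, so (2/389)^2 = +1.
Reached (1/389) = 1. Collecting the sign flips along the way, the symbol is +1.

1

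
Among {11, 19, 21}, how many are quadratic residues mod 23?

0

(11/23) = -1 → non-residue.
(19/23) = -1 → non-residue.
(21/23) = -1 → non-residue.
Total quadratic residues among the 3: 0.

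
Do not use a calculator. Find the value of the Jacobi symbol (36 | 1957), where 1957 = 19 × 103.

Pull out 2^2: since 1957 ≡ 5 (mod 8), (2/1957) = -1, so (2/1957)^2 = +1.
Reciprocity: 9 ≡ 1 and 1957 ≡ 1 (mod 4), so (9/1957) = +(1957/9).
Reduce top mod 9: now compute (4/9).
Pull out 2^2: since 9 ≡ 1 (mod 8), (2/9) = +1, so (2/9)^2 = +1.
Reached (1/9) = 1. Collecting the sign flips along the way, the symbol is +1.

1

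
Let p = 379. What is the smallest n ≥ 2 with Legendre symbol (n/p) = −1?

(2/379) = −1, so 2 is the smallest positive non-residue mod 379.

2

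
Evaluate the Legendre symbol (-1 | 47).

-1

First reduce: -1 ≡ 46 (mod 47).
Pull out 2: since 47 ≡ 7 (mod 8), (2/47) = +1.
Reciprocity: 23 ≡ 3 and 47 ≡ 3 (mod 4), so (23/47) = −(47/23).
Reduce top mod 23: now compute (1/23).
Reached (1/23) = 1. Collecting the sign flips along the way, the symbol is -1.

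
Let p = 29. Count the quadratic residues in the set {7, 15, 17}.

1

(7/29) = +1 → QR.
(15/29) = -1 → non-residue.
(17/29) = -1 → non-residue.
Total quadratic residues among the 3: 1.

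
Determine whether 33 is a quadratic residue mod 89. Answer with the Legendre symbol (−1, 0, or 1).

Euler's criterion: (33/89) ≡ 33^44 (mod 89).
33^2 ≡ 21 (mod 89)
33^4 ≡ 85 (mod 89)
33^8 ≡ 16 (mod 89)
33^16 ≡ 78 (mod 89)
33^32 ≡ 32 (mod 89)
33^44 = 33^(32+8+4) ≡ 88 (mod 89).
Result is 88 ≡ −1, so (33/89) = −1.

-1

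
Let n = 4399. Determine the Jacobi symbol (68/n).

Pull out 2^2: since 4399 ≡ 7 (mod 8), (2/4399) = +1, so (2/4399)^2 = +1.
Reciprocity: 17 ≡ 1 and 4399 ≡ 3 (mod 4), so (17/4399) = +(4399/17).
Reduce top mod 17: now compute (13/17).
Reciprocity: 13 ≡ 1 and 17 ≡ 1 (mod 4), so (13/17) = +(17/13).
Reduce top mod 13: now compute (4/13).
Pull out 2^2: since 13 ≡ 5 (mod 8), (2/13) = -1, so (2/13)^2 = +1.
Reached (1/13) = 1. Collecting the sign flips along the way, the symbol is +1.

1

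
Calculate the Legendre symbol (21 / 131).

1

Euler's criterion: (21/131) ≡ 21^65 (mod 131).
21^2 ≡ 48 (mod 131)
21^4 ≡ 77 (mod 131)
21^8 ≡ 34 (mod 131)
21^16 ≡ 108 (mod 131)
21^32 ≡ 5 (mod 131)
21^64 ≡ 25 (mod 131)
21^65 = 21^(64+1) ≡ 1 (mod 131).
Result is 1, so (21/131) = 1.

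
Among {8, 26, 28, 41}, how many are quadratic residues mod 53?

1

(8/53) = -1 → non-residue.
(26/53) = -1 → non-residue.
(28/53) = +1 → QR.
(41/53) = -1 → non-residue.
Total quadratic residues among the 4: 1.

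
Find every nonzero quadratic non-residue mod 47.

Square k = 1,…,23 (k and 47−k give the same square):
1²=1, 2²=4, 3²=9, 4²=16, 5²=25, 6²=36, 7²≡2, 8²≡17, 9²≡34, 10²≡6, 11²≡27, 12²≡3, 13²≡28, 14²≡8, 15²≡37, 16²≡21, 17²≡7, 18²≡42, 19²≡32, 20²≡24, 21²≡18, 22²≡14, 23²≡12 (mod 47).
The residues are {1, 2, 3, 4, 6, 7, 8, 9, 12, 14, 16, 17, 18, 21, 24, 25, 27, 28, 32, 34, 36, 37, 42}; the non-residues are the remaining 23 nonzero classes.

5,10,11,13,15,19,20,22,23,26,29,30,31,33,35,38,39,40,41,43,44,45,46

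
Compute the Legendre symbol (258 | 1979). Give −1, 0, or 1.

1

Pull out 2: since 1979 ≡ 3 (mod 8), (2/1979) = -1.
Reciprocity: 129 ≡ 1 and 1979 ≡ 3 (mod 4), so (129/1979) = +(1979/129).
Reduce top mod 129: now compute (44/129).
Pull out 2^2: since 129 ≡ 1 (mod 8), (2/129) = +1, so (2/129)^2 = +1.
Reciprocity: 11 ≡ 3 and 129 ≡ 1 (mod 4), so (11/129) = +(129/11).
Reduce top mod 11: now compute (8/11).
Pull out 2^3: since 11 ≡ 3 (mod 8), (2/11) = -1, so (2/11)^3 = -1.
Reached (1/11) = 1. Collecting the sign flips along the way, the symbol is +1.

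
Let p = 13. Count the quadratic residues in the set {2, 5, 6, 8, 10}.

1

(2/13) = -1 → non-residue.
(5/13) = -1 → non-residue.
(6/13) = -1 → non-residue.
(8/13) = -1 → non-residue.
(10/13) = +1 → QR.
Total quadratic residues among the 5: 1.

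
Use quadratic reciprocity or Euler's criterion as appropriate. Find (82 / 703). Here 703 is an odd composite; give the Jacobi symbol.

-1

Pull out 2: since 703 ≡ 7 (mod 8), (2/703) = +1.
Reciprocity: 41 ≡ 1 and 703 ≡ 3 (mod 4), so (41/703) = +(703/41).
Reduce top mod 41: now compute (6/41).
Pull out 2: since 41 ≡ 1 (mod 8), (2/41) = +1.
Reciprocity: 3 ≡ 3 and 41 ≡ 1 (mod 4), so (3/41) = +(41/3).
Reduce top mod 3: now compute (2/3).
Pull out 2: since 3 ≡ 3 (mod 8), (2/3) = -1.
Reached (1/3) = 1. Collecting the sign flips along the way, the symbol is -1.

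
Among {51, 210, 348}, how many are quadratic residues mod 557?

0

(51/557) = -1 → non-residue.
(210/557) = -1 → non-residue.
(348/557) = -1 → non-residue.
Total quadratic residues among the 3: 0.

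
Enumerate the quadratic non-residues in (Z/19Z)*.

2, 3, 8, 10, 12, 13, 14, 15, 18

Square k = 1,…,9 (k and 19−k give the same square):
1²=1, 2²=4, 3²=9, 4²=16, 5²≡6, 6²≡17, 7²≡11, 8²≡7, 9²≡5 (mod 19).
The residues are {1, 4, 5, 6, 7, 9, 11, 16, 17}; the non-residues are the remaining 9 nonzero classes.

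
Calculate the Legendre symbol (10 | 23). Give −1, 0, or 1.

-1

Pull out 2: since 23 ≡ 7 (mod 8), (2/23) = +1.
Reciprocity: 5 ≡ 1 and 23 ≡ 3 (mod 4), so (5/23) = +(23/5).
Reduce top mod 5: now compute (3/5).
Reciprocity: 3 ≡ 3 and 5 ≡ 1 (mod 4), so (3/5) = +(5/3).
Reduce top mod 3: now compute (2/3).
Pull out 2: since 3 ≡ 3 (mod 8), (2/3) = -1.
Reached (1/3) = 1. Collecting the sign flips along the way, the symbol is -1.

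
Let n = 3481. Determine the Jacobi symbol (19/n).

1

Reciprocity: 19 ≡ 3 and 3481 ≡ 1 (mod 4), so (19/3481) = +(3481/19).
Reduce top mod 19: now compute (4/19).
Pull out 2^2: since 19 ≡ 3 (mod 8), (2/19) = -1, so (2/19)^2 = +1.
Reached (1/19) = 1. Collecting the sign flips along the way, the symbol is +1.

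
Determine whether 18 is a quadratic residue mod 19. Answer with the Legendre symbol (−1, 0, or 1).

-1

Euler's criterion: (18/19) ≡ 18^9 (mod 19).
18^2 ≡ 1 (mod 19)
18^4 ≡ 1 (mod 19)
18^8 ≡ 1 (mod 19)
18^9 = 18^(8+1) ≡ 18 (mod 19).
Result is 18 ≡ −1, so (18/19) = −1.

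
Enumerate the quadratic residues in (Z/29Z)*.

1,4,5,6,7,9,13,16,20,22,23,24,25,28

Square k = 1,…,14 (k and 29−k give the same square):
1²=1, 2²=4, 3²=9, 4²=16, 5²=25, 6²≡7, 7²≡20, 8²≡6, 9²≡23, 10²≡13, 11²≡5, 12²≡28, 13²≡24, 14²≡22 (mod 29).
So the quadratic residues mod 29 are {1, 4, 5, 6, 7, 9, 13, 16, 20, 22, 23, 24, 25, 28}.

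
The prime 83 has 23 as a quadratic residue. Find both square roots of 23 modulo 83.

40, 43

Since 83 ≡ 3 (mod 4), a square root of 23 is 23^((83+1)/4) = 23^21 mod 83.
Repeated squaring: 23^2≡31, 23^4≡48, 23^8≡63, 23^16≡68 (mod 83).
23^21 = 23^(16+4+1) ≡ 40 (mod 83).
Check: 40² = 1600 ≡ 23 (mod 83). The two roots are 40 and 43.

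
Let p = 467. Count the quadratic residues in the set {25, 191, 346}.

1

(25/467) = +1 → QR.
(191/467) = -1 → non-residue.
(346/467) = -1 → non-residue.
Total quadratic residues among the 3: 1.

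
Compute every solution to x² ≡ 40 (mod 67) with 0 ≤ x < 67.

Since 67 ≡ 3 (mod 4), a square root of 40 is 40^((67+1)/4) = 40^17 mod 67.
Repeated squaring: 40^2≡59, 40^4≡64, 40^8≡9, 40^16≡14 (mod 67).
40^17 = 40^(16+1) ≡ 24 (mod 67).
Check: 24² = 576 ≡ 40 (mod 67). The two roots are 24 and 43.

24, 43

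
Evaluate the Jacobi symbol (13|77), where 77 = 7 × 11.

Reciprocity: 13 ≡ 1 and 77 ≡ 1 (mod 4), so (13/77) = +(77/13).
Reduce top mod 13: now compute (12/13).
Pull out 2^2: since 13 ≡ 5 (mod 8), (2/13) = -1, so (2/13)^2 = +1.
Reciprocity: 3 ≡ 3 and 13 ≡ 1 (mod 4), so (3/13) = +(13/3).
Reduce top mod 3: now compute (1/3).
Reached (1/3) = 1. Collecting the sign flips along the way, the symbol is +1.

1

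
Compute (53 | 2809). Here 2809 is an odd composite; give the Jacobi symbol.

0

Reciprocity: 53 ≡ 1 and 2809 ≡ 1 (mod 4), so (53/2809) = +(2809/53).
Reduce top mod 53: now compute (0/53).
Top reduces to 0: gcd > 1, so the symbol is 0.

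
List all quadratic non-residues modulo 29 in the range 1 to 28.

Square k = 1,…,14 (k and 29−k give the same square):
1²=1, 2²=4, 3²=9, 4²=16, 5²=25, 6²≡7, 7²≡20, 8²≡6, 9²≡23, 10²≡13, 11²≡5, 12²≡28, 13²≡24, 14²≡22 (mod 29).
The residues are {1, 4, 5, 6, 7, 9, 13, 16, 20, 22, 23, 24, 25, 28}; the non-residues are the remaining 14 nonzero classes.

2, 3, 8, 10, 11, 12, 14, 15, 17, 18, 19, 21, 26, 27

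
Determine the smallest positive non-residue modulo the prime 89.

(2/89) = +1, so 2 is a residue.
(3/89) = −1, so 3 is the smallest positive non-residue mod 89.

3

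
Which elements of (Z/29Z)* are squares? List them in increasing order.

Square k = 1,…,14 (k and 29−k give the same square):
1²=1, 2²=4, 3²=9, 4²=16, 5²=25, 6²≡7, 7²≡20, 8²≡6, 9²≡23, 10²≡13, 11²≡5, 12²≡28, 13²≡24, 14²≡22 (mod 29).
So the quadratic residues mod 29 are {1, 4, 5, 6, 7, 9, 13, 16, 20, 22, 23, 24, 25, 28}.

1,4,5,6,7,9,13,16,20,22,23,24,25,28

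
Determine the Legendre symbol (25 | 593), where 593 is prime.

Reciprocity: 25 ≡ 1 and 593 ≡ 1 (mod 4), so (25/593) = +(593/25).
Reduce top mod 25: now compute (18/25).
Pull out 2: since 25 ≡ 1 (mod 8), (2/25) = +1.
Reciprocity: 9 ≡ 1 and 25 ≡ 1 (mod 4), so (9/25) = +(25/9).
Reduce top mod 9: now compute (7/9).
Reciprocity: 7 ≡ 3 and 9 ≡ 1 (mod 4), so (7/9) = +(9/7).
Reduce top mod 7: now compute (2/7).
Pull out 2: since 7 ≡ 7 (mod 8), (2/7) = +1.
Reached (1/7) = 1. Collecting the sign flips along the way, the symbol is +1.

1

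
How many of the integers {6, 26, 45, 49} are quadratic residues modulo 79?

3

(6/79) = -1 → non-residue.
(26/79) = +1 → QR.
(45/79) = +1 → QR.
(49/79) = +1 → QR.
Total quadratic residues among the 4: 3.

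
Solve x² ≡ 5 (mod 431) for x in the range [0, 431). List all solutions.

Since 431 ≡ 3 (mod 4), a square root of 5 is 5^((431+1)/4) = 5^108 mod 431.
Repeated squaring: 5^2≡25, 5^4≡194, 5^8≡139, 5^16≡357, 5^32≡304, 5^64≡182 (mod 431).
5^108 = 5^(64+32+8+4) ≡ 250 (mod 431).
Check: 250² = 62500 ≡ 5 (mod 431). The two roots are 181 and 250.

181, 250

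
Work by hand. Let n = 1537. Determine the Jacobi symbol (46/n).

Pull out 2: since 1537 ≡ 1 (mod 8), (2/1537) = +1.
Reciprocity: 23 ≡ 3 and 1537 ≡ 1 (mod 4), so (23/1537) = +(1537/23).
Reduce top mod 23: now compute (19/23).
Reciprocity: 19 ≡ 3 and 23 ≡ 3 (mod 4), so (19/23) = −(23/19).
Reduce top mod 19: now compute (4/19).
Pull out 2^2: since 19 ≡ 3 (mod 8), (2/19) = -1, so (2/19)^2 = +1.
Reached (1/19) = 1. Collecting the sign flips along the way, the symbol is -1.

-1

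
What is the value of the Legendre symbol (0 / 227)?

Top reduces to 0: gcd > 1, so the symbol is 0.

0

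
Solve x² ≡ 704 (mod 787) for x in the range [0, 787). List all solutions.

Since 787 ≡ 3 (mod 4), a square root of 704 is 704^((787+1)/4) = 704^197 mod 787.
Repeated squaring: 704^2≡593, 704^4≡647, 704^8≡712, 704^16≡116, 704^32≡77, 704^64≡420, 704^128≡112 (mod 787).
704^197 = 704^(128+64+4+1) ≡ 246 (mod 787).
Check: 246² = 60516 ≡ 704 (mod 787). The two roots are 246 and 541.

246, 541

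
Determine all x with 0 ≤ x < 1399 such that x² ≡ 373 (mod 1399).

Since 1399 ≡ 3 (mod 4), a square root of 373 is 373^((1399+1)/4) = 373^350 mod 1399.
Repeated squaring: 373^2≡628, 373^4≡1265, 373^8≡1168, 373^16≡199, 373^32≡429, 373^64≡772, 373^128≡10, 373^256≡100 (mod 1399).
373^350 = 373^(256+64+16+8+4+2) ≡ 1268 (mod 1399).
Check: 1268² = 1607824 ≡ 373 (mod 1399). The two roots are 131 and 1268.

131, 1268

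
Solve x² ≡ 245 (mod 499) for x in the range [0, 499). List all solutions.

Since 499 ≡ 3 (mod 4), a square root of 245 is 245^((499+1)/4) = 245^125 mod 499.
Repeated squaring: 245^2≡145, 245^4≡67, 245^8≡497, 245^16≡4, 245^32≡16, 245^64≡256 (mod 499).
245^125 = 245^(64+32+16+8+4+1) ≡ 350 (mod 499).
Check: 350² = 122500 ≡ 245 (mod 499). The two roots are 149 and 350.

149, 350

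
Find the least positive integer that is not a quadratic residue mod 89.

(2/89) = +1, so 2 is a residue.
(3/89) = −1, so 3 is the smallest positive non-residue mod 89.

3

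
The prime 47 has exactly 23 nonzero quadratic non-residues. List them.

5 10 11 13 15 19 20 22 23 26 29 30 31 33 35 38 39 40 41 43 44 45 46

Square k = 1,…,23 (k and 47−k give the same square):
1²=1, 2²=4, 3²=9, 4²=16, 5²=25, 6²=36, 7²≡2, 8²≡17, 9²≡34, 10²≡6, 11²≡27, 12²≡3, 13²≡28, 14²≡8, 15²≡37, 16²≡21, 17²≡7, 18²≡42, 19²≡32, 20²≡24, 21²≡18, 22²≡14, 23²≡12 (mod 47).
The residues are {1, 2, 3, 4, 6, 7, 8, 9, 12, 14, 16, 17, 18, 21, 24, 25, 27, 28, 32, 34, 36, 37, 42}; the non-residues are the remaining 23 nonzero classes.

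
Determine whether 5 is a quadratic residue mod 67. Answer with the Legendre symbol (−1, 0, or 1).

Reciprocity: 5 ≡ 1 and 67 ≡ 3 (mod 4), so (5/67) = +(67/5).
Reduce top mod 5: now compute (2/5).
Pull out 2: since 5 ≡ 5 (mod 8), (2/5) = -1.
Reached (1/5) = 1. Collecting the sign flips along the way, the symbol is -1.

-1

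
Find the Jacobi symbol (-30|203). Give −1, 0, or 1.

-1

First reduce: -30 ≡ 173 (mod 203).
Reciprocity: 173 ≡ 1 and 203 ≡ 3 (mod 4), so (173/203) = +(203/173).
Reduce top mod 173: now compute (30/173).
Pull out 2: since 173 ≡ 5 (mod 8), (2/173) = -1.
Reciprocity: 15 ≡ 3 and 173 ≡ 1 (mod 4), so (15/173) = +(173/15).
Reduce top mod 15: now compute (8/15).
Pull out 2^3: since 15 ≡ 7 (mod 8), (2/15) = +1, so (2/15)^3 = +1.
Reached (1/15) = 1. Collecting the sign flips along the way, the symbol is -1.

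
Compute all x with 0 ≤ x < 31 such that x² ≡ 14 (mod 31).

Since 31 ≡ 3 (mod 4), a square root of 14 is 14^((31+1)/4) = 14^8 mod 31.
Repeated squaring: 14^2≡10, 14^4≡7, 14^8≡18 (mod 31).
14^8 = 14^(8) ≡ 18 (mod 31).
Check: 18² = 324 ≡ 14 (mod 31). The two roots are 13 and 18.

13, 18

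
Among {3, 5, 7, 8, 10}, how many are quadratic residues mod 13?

(3/13) = +1 → QR.
(5/13) = -1 → non-residue.
(7/13) = -1 → non-residue.
(8/13) = -1 → non-residue.
(10/13) = +1 → QR.
Total quadratic residues among the 5: 2.

2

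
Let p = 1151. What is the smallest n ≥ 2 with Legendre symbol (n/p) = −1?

13

(2/1151) = +1, so 2 is a residue.
(3/1151) = +1, so 3 is a residue.
(4/1151) = +1, so 4 is a residue.
(5/1151) = +1, so 5 is a residue.
(6/1151) = +1, so 6 is a residue.
(7/1151) = +1, so 7 is a residue.
(8/1151) = +1, so 8 is a residue.
(9/1151) = +1, so 9 is a residue.
(10/1151) = +1, so 10 is a residue.
(11/1151) = +1, so 11 is a residue.
(12/1151) = +1, so 12 is a residue.
(13/1151) = −1, so 13 is the smallest positive non-residue mod 1151.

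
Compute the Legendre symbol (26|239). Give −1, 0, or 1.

-1

Pull out 2: since 239 ≡ 7 (mod 8), (2/239) = +1.
Reciprocity: 13 ≡ 1 and 239 ≡ 3 (mod 4), so (13/239) = +(239/13).
Reduce top mod 13: now compute (5/13).
Reciprocity: 5 ≡ 1 and 13 ≡ 1 (mod 4), so (5/13) = +(13/5).
Reduce top mod 5: now compute (3/5).
Reciprocity: 3 ≡ 3 and 5 ≡ 1 (mod 4), so (3/5) = +(5/3).
Reduce top mod 3: now compute (2/3).
Pull out 2: since 3 ≡ 3 (mod 8), (2/3) = -1.
Reached (1/3) = 1. Collecting the sign flips along the way, the symbol is -1.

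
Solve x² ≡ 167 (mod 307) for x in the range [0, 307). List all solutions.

144, 163

Since 307 ≡ 3 (mod 4), a square root of 167 is 167^((307+1)/4) = 167^77 mod 307.
Repeated squaring: 167^2≡259, 167^4≡155, 167^8≡79, 167^16≡101, 167^32≡70, 167^64≡295 (mod 307).
167^77 = 167^(64+8+4+1) ≡ 144 (mod 307).
Check: 144² = 20736 ≡ 167 (mod 307). The two roots are 144 and 163.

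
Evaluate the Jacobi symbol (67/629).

1

Reciprocity: 67 ≡ 3 and 629 ≡ 1 (mod 4), so (67/629) = +(629/67).
Reduce top mod 67: now compute (26/67).
Pull out 2: since 67 ≡ 3 (mod 8), (2/67) = -1.
Reciprocity: 13 ≡ 1 and 67 ≡ 3 (mod 4), so (13/67) = +(67/13).
Reduce top mod 13: now compute (2/13).
Pull out 2: since 13 ≡ 5 (mod 8), (2/13) = -1.
Reached (1/13) = 1. Collecting the sign flips along the way, the symbol is +1.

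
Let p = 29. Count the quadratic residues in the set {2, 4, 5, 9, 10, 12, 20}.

4

(2/29) = -1 → non-residue.
(4/29) = +1 → QR.
(5/29) = +1 → QR.
(9/29) = +1 → QR.
(10/29) = -1 → non-residue.
(12/29) = -1 → non-residue.
(20/29) = +1 → QR.
Total quadratic residues among the 7: 4.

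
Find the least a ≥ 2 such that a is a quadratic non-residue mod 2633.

3

(2/2633) = +1, so 2 is a residue.
(3/2633) = −1, so 3 is the smallest positive non-residue mod 2633.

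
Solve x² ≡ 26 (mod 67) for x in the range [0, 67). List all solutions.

Since 67 ≡ 3 (mod 4), a square root of 26 is 26^((67+1)/4) = 26^17 mod 67.
Repeated squaring: 26^2≡6, 26^4≡36, 26^8≡23, 26^16≡60 (mod 67).
26^17 = 26^(16+1) ≡ 19 (mod 67).
Check: 19² = 361 ≡ 26 (mod 67). The two roots are 19 and 48.

19, 48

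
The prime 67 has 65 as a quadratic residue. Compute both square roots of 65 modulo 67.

20, 47

Since 67 ≡ 3 (mod 4), a square root of 65 is 65^((67+1)/4) = 65^17 mod 67.
Repeated squaring: 65^2≡4, 65^4≡16, 65^8≡55, 65^16≡10 (mod 67).
65^17 = 65^(16+1) ≡ 47 (mod 67).
Check: 47² = 2209 ≡ 65 (mod 67). The two roots are 20 and 47.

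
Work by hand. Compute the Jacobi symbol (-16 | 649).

First reduce: -16 ≡ 633 (mod 649).
Reciprocity: 633 ≡ 1 and 649 ≡ 1 (mod 4), so (633/649) = +(649/633).
Reduce top mod 633: now compute (16/633).
Pull out 2^4: since 633 ≡ 1 (mod 8), (2/633) = +1, so (2/633)^4 = +1.
Reached (1/633) = 1. Collecting the sign flips along the way, the symbol is +1.

1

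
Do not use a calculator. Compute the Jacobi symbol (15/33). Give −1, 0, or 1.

0

Reciprocity: 15 ≡ 3 and 33 ≡ 1 (mod 4), so (15/33) = +(33/15).
Reduce top mod 15: now compute (3/15).
Reciprocity: 3 ≡ 3 and 15 ≡ 3 (mod 4), so (3/15) = −(15/3).
Reduce top mod 3: now compute (0/3).
Top reduces to 0: gcd > 1, so the symbol is 0.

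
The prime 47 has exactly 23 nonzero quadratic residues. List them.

1, 2, 3, 4, 6, 7, 8, 9, 12, 14, 16, 17, 18, 21, 24, 25, 27, 28, 32, 34, 36, 37, 42

Square k = 1,…,23 (k and 47−k give the same square):
1²=1, 2²=4, 3²=9, 4²=16, 5²=25, 6²=36, 7²≡2, 8²≡17, 9²≡34, 10²≡6, 11²≡27, 12²≡3, 13²≡28, 14²≡8, 15²≡37, 16²≡21, 17²≡7, 18²≡42, 19²≡32, 20²≡24, 21²≡18, 22²≡14, 23²≡12 (mod 47).
So the quadratic residues mod 47 are {1, 2, 3, 4, 6, 7, 8, 9, 12, 14, 16, 17, 18, 21, 24, 25, 27, 28, 32, 34, 36, 37, 42}.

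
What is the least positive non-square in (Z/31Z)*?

3

(2/31) = +1, so 2 is a residue.
(3/31) = −1, so 3 is the smallest positive non-residue mod 31.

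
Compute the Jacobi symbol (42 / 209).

Pull out 2: since 209 ≡ 1 (mod 8), (2/209) = +1.
Reciprocity: 21 ≡ 1 and 209 ≡ 1 (mod 4), so (21/209) = +(209/21).
Reduce top mod 21: now compute (20/21).
Pull out 2^2: since 21 ≡ 5 (mod 8), (2/21) = -1, so (2/21)^2 = +1.
Reciprocity: 5 ≡ 1 and 21 ≡ 1 (mod 4), so (5/21) = +(21/5).
Reduce top mod 5: now compute (1/5).
Reached (1/5) = 1. Collecting the sign flips along the way, the symbol is +1.

1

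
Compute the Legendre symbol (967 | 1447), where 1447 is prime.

-1

Reciprocity: 967 ≡ 3 and 1447 ≡ 3 (mod 4), so (967/1447) = −(1447/967).
Reduce top mod 967: now compute (480/967).
Pull out 2^5: since 967 ≡ 7 (mod 8), (2/967) = +1, so (2/967)^5 = +1.
Reciprocity: 15 ≡ 3 and 967 ≡ 3 (mod 4), so (15/967) = −(967/15).
Reduce top mod 15: now compute (7/15).
Reciprocity: 7 ≡ 3 and 15 ≡ 3 (mod 4), so (7/15) = −(15/7).
Reduce top mod 7: now compute (1/7).
Reached (1/7) = 1. Collecting the sign flips along the way, the symbol is -1.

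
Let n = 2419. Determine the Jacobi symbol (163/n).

Reciprocity: 163 ≡ 3 and 2419 ≡ 3 (mod 4), so (163/2419) = −(2419/163).
Reduce top mod 163: now compute (137/163).
Reciprocity: 137 ≡ 1 and 163 ≡ 3 (mod 4), so (137/163) = +(163/137).
Reduce top mod 137: now compute (26/137).
Pull out 2: since 137 ≡ 1 (mod 8), (2/137) = +1.
Reciprocity: 13 ≡ 1 and 137 ≡ 1 (mod 4), so (13/137) = +(137/13).
Reduce top mod 13: now compute (7/13).
Reciprocity: 7 ≡ 3 and 13 ≡ 1 (mod 4), so (7/13) = +(13/7).
Reduce top mod 7: now compute (6/7).
Pull out 2: since 7 ≡ 7 (mod 8), (2/7) = +1.
Reciprocity: 3 ≡ 3 and 7 ≡ 3 (mod 4), so (3/7) = −(7/3).
Reduce top mod 3: now compute (1/3).
Reached (1/3) = 1. Collecting the sign flips along the way, the symbol is +1.

1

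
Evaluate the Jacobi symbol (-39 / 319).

First reduce: -39 ≡ 280 (mod 319).
Pull out 2^3: since 319 ≡ 7 (mod 8), (2/319) = +1, so (2/319)^3 = +1.
Reciprocity: 35 ≡ 3 and 319 ≡ 3 (mod 4), so (35/319) = −(319/35).
Reduce top mod 35: now compute (4/35).
Pull out 2^2: since 35 ≡ 3 (mod 8), (2/35) = -1, so (2/35)^2 = +1.
Reached (1/35) = 1. Collecting the sign flips along the way, the symbol is -1.

-1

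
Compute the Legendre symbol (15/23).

-1

Reciprocity: 15 ≡ 3 and 23 ≡ 3 (mod 4), so (15/23) = −(23/15).
Reduce top mod 15: now compute (8/15).
Pull out 2^3: since 15 ≡ 7 (mod 8), (2/15) = +1, so (2/15)^3 = +1.
Reached (1/15) = 1. Collecting the sign flips along the way, the symbol is -1.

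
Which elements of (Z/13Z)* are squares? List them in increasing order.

Square k = 1,…,6 (k and 13−k give the same square):
1²=1, 2²=4, 3²=9, 4²≡3, 5²≡12, 6²≡10 (mod 13).
So the quadratic residues mod 13 are {1, 3, 4, 9, 10, 12}.

1 3 4 9 10 12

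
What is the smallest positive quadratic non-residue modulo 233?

(2/233) = +1, so 2 is a residue.
(3/233) = −1, so 3 is the smallest positive non-residue mod 233.

3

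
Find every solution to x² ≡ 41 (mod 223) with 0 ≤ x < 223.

34, 189

Since 223 ≡ 3 (mod 4), a square root of 41 is 41^((223+1)/4) = 41^56 mod 223.
Repeated squaring: 41^2≡120, 41^4≡128, 41^8≡105, 41^16≡98, 41^32≡15 (mod 223).
41^56 = 41^(32+16+8) ≡ 34 (mod 223).
Check: 34² = 1156 ≡ 41 (mod 223). The two roots are 34 and 189.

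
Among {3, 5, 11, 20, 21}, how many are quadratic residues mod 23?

1

(3/23) = +1 → QR.
(5/23) = -1 → non-residue.
(11/23) = -1 → non-residue.
(20/23) = -1 → non-residue.
(21/23) = -1 → non-residue.
Total quadratic residues among the 5: 1.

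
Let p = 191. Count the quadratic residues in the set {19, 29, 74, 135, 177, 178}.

(19/191) = -1 → non-residue.
(29/191) = -1 → non-residue.
(74/191) = -1 → non-residue.
(135/191) = +1 → QR.
(177/191) = +1 → QR.
(178/191) = -1 → non-residue.
Total quadratic residues among the 6: 2.

2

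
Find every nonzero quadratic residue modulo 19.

Square k = 1,…,9 (k and 19−k give the same square):
1²=1, 2²=4, 3²=9, 4²=16, 5²≡6, 6²≡17, 7²≡11, 8²≡7, 9²≡5 (mod 19).
So the quadratic residues mod 19 are {1, 4, 5, 6, 7, 9, 11, 16, 17}.

1,4,5,6,7,9,11,16,17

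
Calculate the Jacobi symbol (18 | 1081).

Pull out 2: since 1081 ≡ 1 (mod 8), (2/1081) = +1.
Reciprocity: 9 ≡ 1 and 1081 ≡ 1 (mod 4), so (9/1081) = +(1081/9).
Reduce top mod 9: now compute (1/9).
Reached (1/9) = 1. Collecting the sign flips along the way, the symbol is +1.

1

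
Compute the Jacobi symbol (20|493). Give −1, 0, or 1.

Pull out 2^2: since 493 ≡ 5 (mod 8), (2/493) = -1, so (2/493)^2 = +1.
Reciprocity: 5 ≡ 1 and 493 ≡ 1 (mod 4), so (5/493) = +(493/5).
Reduce top mod 5: now compute (3/5).
Reciprocity: 3 ≡ 3 and 5 ≡ 1 (mod 4), so (3/5) = +(5/3).
Reduce top mod 3: now compute (2/3).
Pull out 2: since 3 ≡ 3 (mod 8), (2/3) = -1.
Reached (1/3) = 1. Collecting the sign flips along the way, the symbol is -1.

-1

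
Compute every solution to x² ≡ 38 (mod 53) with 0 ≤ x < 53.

53 ≡ 1 (mod 4), so we find a root by search.
Trying successive values, 12² = 144 ≡ 38 (mod 53). The other root is 53 − 12 = 41.

12, 41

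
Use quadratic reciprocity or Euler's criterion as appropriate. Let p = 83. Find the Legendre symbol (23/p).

Euler's criterion: (23/83) ≡ 23^41 (mod 83).
23^2 ≡ 31 (mod 83)
23^4 ≡ 48 (mod 83)
23^8 ≡ 63 (mod 83)
23^16 ≡ 68 (mod 83)
23^32 ≡ 59 (mod 83)
23^41 = 23^(32+8+1) ≡ 1 (mod 83).
Result is 1, so (23/83) = 1.

1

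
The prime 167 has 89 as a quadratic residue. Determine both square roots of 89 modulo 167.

16, 151

Since 167 ≡ 3 (mod 4), a square root of 89 is 89^((167+1)/4) = 89^42 mod 167.
Repeated squaring: 89^2≡72, 89^4≡7, 89^8≡49, 89^16≡63, 89^32≡128 (mod 167).
89^42 = 89^(32+8+2) ≡ 16 (mod 167).
Check: 16² = 256 ≡ 89 (mod 167). The two roots are 16 and 151.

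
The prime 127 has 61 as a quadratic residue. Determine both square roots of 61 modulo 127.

Since 127 ≡ 3 (mod 4), a square root of 61 is 61^((127+1)/4) = 61^32 mod 127.
Repeated squaring: 61^2≡38, 61^4≡47, 61^8≡50, 61^16≡87, 61^32≡76 (mod 127).
61^32 = 61^(32) ≡ 76 (mod 127).
Check: 76² = 5776 ≡ 61 (mod 127). The two roots are 51 and 76.

51, 76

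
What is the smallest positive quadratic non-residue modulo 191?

7

(2/191) = +1, so 2 is a residue.
(3/191) = +1, so 3 is a residue.
(4/191) = +1, so 4 is a residue.
(5/191) = +1, so 5 is a residue.
(6/191) = +1, so 6 is a residue.
(7/191) = −1, so 7 is the smallest positive non-residue mod 191.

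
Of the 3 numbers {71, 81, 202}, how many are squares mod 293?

(71/293) = +1 → QR.
(81/293) = +1 → QR.
(202/293) = +1 → QR.
Total quadratic residues among the 3: 3.

3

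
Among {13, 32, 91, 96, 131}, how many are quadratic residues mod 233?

(13/233) = +1 → QR.
(32/233) = +1 → QR.
(91/233) = +1 → QR.
(96/233) = -1 → non-residue.
(131/233) = +1 → QR.
Total quadratic residues among the 5: 4.

4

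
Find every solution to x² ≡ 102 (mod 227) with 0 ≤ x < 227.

Since 227 ≡ 3 (mod 4), a square root of 102 is 102^((227+1)/4) = 102^57 mod 227.
Repeated squaring: 102^2≡189, 102^4≡82, 102^8≡141, 102^16≡132, 102^32≡172 (mod 227).
102^57 = 102^(32+16+8+1) ≡ 97 (mod 227).
Check: 97² = 9409 ≡ 102 (mod 227). The two roots are 97 and 130.

97, 130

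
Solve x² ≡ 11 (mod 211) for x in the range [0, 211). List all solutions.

Since 211 ≡ 3 (mod 4), a square root of 11 is 11^((211+1)/4) = 11^53 mod 211.
Repeated squaring: 11^2≡121, 11^4≡82, 11^8≡183, 11^16≡151, 11^32≡13 (mod 211).
11^53 = 11^(32+16+4+1) ≡ 125 (mod 211).
Check: 125² = 15625 ≡ 11 (mod 211). The two roots are 86 and 125.

86, 125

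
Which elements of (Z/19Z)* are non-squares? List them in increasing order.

2 3 8 10 12 13 14 15 18

Square k = 1,…,9 (k and 19−k give the same square):
1²=1, 2²=4, 3²=9, 4²=16, 5²≡6, 6²≡17, 7²≡11, 8²≡7, 9²≡5 (mod 19).
The residues are {1, 4, 5, 6, 7, 9, 11, 16, 17}; the non-residues are the remaining 9 nonzero classes.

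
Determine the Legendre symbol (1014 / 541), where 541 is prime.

Euler's criterion: (1014/541) ≡ 473^270 (mod 541).
473^2 ≡ 296 (mod 541)
473^4 ≡ 515 (mod 541)
473^8 ≡ 135 (mod 541)
473^16 ≡ 372 (mod 541)
473^32 ≡ 429 (mod 541)
473^64 ≡ 101 (mod 541)
473^128 ≡ 463 (mod 541)
473^256 ≡ 133 (mod 541)
473^270 = 473^(256+8+4+2) ≡ 540 (mod 541).
Result is 540 ≡ −1, so (1014/541) = −1.

-1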